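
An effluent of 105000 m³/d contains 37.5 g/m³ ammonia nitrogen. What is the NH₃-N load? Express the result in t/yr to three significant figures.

1440 t/yr

105000 m³/d = 1.215 m³/s.
Mass flux = Q·C = 1.215 m³/s × 37.5 g/m³ = 45.57 g/s.
= 45.57 g/s × 31.56 = 1438 t/yr.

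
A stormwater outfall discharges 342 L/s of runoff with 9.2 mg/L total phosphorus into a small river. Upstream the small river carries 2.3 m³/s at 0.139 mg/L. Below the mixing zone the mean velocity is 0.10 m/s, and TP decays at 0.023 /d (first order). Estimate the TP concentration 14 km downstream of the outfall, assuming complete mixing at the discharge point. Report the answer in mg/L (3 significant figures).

1.26 mg/L

342 L/s = 0.342 m³/s.
After complete mixing, C₀ = (0.342·9.2 + 2.3·0.139) / 2.642 = 1.312 mg/L.
Travel time t = 1.4e+04 m / 0.10 m/s = 1.4e+05 s = 1.62 d.
C = 1.312·exp(−0.023·1.62) = 1.312·0.9634 = 1.264 mg/L.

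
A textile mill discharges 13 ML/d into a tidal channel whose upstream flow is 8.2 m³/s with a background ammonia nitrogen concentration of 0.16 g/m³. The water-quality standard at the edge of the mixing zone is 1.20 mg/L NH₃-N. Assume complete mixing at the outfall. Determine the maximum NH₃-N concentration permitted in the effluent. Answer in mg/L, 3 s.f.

13 ML/d = 0.1505 m³/s.
Mass balance: 1.2·8.35 = 0.1505·Cₑ + 8.2·0.16.
Cₑ = (10.02 − 1.312) / 0.1505 = 57.88 mg/L.

57.9 mg/L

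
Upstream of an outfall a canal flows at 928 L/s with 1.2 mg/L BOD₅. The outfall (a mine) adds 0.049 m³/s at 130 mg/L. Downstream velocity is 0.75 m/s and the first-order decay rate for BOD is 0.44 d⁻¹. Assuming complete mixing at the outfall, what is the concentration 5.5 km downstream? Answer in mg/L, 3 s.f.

7.38 mg/L

928 L/s = 0.928 m³/s.
After complete mixing, C₀ = (0.049·130 + 0.928·1.2) / 0.977 = 7.66 mg/L.
Travel time t = 5500 m / 0.75 m/s = 7333 s = 0.08488 d.
C = 7.66·exp(−0.44·0.08488) = 7.66·0.9633 = 7.379 mg/L.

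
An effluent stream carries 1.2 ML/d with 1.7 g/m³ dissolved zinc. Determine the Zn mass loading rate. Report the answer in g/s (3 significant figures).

1.2 ML/d = 0.01389 m³/s.
Mass flux = Q·C = 0.01389 m³/s × 1.7 g/m³ = 0.02361 g/s.

0.0236 g/s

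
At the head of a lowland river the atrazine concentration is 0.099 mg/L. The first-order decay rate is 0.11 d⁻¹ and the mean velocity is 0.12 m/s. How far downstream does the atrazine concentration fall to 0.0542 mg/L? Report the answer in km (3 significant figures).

From C = C₀·e^(−kt), t = ln(C₀/C)/k = ln(0.099/0.0542)/0.11 = 0.6024/0.11 = 5.477 d.
Distance = v·t = 0.12 m/s × 4.732e+05 s = 5.678e+04 m = 56.78 km.

56.8 km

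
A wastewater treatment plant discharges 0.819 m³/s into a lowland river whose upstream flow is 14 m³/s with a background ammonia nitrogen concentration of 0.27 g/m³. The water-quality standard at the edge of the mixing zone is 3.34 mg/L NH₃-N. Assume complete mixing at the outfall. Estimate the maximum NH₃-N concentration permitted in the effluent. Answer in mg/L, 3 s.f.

55.8 mg/L

Mass balance: 3.34·14.82 = 0.819·Cₑ + 14·0.27.
Cₑ = (49.5 − 3.78) / 0.819 = 55.82 mg/L.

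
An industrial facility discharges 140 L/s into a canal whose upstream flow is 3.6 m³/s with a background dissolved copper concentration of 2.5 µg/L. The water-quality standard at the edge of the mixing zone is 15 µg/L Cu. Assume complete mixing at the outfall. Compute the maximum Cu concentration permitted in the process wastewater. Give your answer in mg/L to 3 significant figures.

0.336 mg/L

140 L/s = 0.14 m³/s.
2.5 µg/L = 0.0025 mg/L.
15 µg/L = 0.015 mg/L.
Mass balance: 0.015·3.74 = 0.14·Cₑ + 3.6·0.0025.
Cₑ = (0.0561 − 0.009) / 0.14 = 0.3364 mg/L.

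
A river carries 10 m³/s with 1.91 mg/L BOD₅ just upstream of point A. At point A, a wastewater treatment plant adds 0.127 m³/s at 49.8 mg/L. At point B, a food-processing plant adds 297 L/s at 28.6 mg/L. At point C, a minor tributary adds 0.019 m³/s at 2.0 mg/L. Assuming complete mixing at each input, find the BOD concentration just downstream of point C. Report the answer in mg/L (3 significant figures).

3.25 mg/L

After input A: C = (10·1.91 + 0.127·49.8) / 10.13 = 2.511 mg/L.
297 L/s = 0.297 m³/s.
After input B: C = (10.13·2.511 + 0.297·28.6) / 10.42 = 3.254 mg/L.
After input C: C = (10.42·3.254 + 0.019·2) / 10.44 = 3.252 mg/L.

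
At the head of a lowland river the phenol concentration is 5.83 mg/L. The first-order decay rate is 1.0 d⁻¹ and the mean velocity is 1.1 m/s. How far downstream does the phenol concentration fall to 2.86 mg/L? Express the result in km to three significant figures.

67.7 km

From C = C₀·e^(−kt), t = ln(C₀/C)/k = ln(5.83/2.86)/1.0 = 0.7122/1.0 = 0.7122 d.
Distance = v·t = 1.1 m/s × 6.153e+04 s = 6.769e+04 m = 67.69 km.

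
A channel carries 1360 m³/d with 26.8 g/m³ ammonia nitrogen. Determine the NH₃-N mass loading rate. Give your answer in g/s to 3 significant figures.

0.422 g/s

1360 m³/d = 0.01574 m³/s.
Mass flux = Q·C = 0.01574 m³/s × 26.8 g/m³ = 0.4219 g/s.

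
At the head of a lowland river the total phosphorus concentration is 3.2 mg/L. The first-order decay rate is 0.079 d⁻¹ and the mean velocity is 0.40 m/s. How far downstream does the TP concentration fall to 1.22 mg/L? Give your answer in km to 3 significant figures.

From C = C₀·e^(−kt), t = ln(C₀/C)/k = ln(3.2/1.22)/0.079 = 0.9643/0.079 = 12.21 d.
Distance = v·t = 0.40 m/s × 1.055e+06 s = 4.219e+05 m = 421.9 km.

422 km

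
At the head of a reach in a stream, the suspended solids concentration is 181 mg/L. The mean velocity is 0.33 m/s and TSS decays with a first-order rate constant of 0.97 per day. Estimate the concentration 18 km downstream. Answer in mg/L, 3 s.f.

98.1 mg/L

Travel time t = 18 km / 0.33 m/s = 1.8e+04/0.33 = 5.455e+04 s = 0.6313 d.
First-order decay: C = 181·exp(−0.97·0.6313) = 181·0.5421 = 98.11 mg/L.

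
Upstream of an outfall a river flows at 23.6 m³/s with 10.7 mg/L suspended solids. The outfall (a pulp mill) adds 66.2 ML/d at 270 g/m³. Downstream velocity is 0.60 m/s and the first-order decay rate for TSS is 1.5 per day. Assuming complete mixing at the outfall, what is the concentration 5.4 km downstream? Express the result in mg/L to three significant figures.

16.1 mg/L

66.2 ML/d = 0.7662 m³/s.
After complete mixing, C₀ = (0.7662·270 + 23.6·10.7) / 24.37 = 18.85 mg/L.
Travel time t = 5400 m / 0.60 m/s = 9000 s = 0.1042 d.
C = 18.85·exp(−1.5·0.1042) = 18.85·0.8553 = 16.13 mg/L.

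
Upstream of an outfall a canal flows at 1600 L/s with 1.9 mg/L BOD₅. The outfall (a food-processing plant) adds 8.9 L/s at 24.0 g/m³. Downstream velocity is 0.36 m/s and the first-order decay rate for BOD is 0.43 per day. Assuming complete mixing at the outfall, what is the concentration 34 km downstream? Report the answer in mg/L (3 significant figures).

1.26 mg/L

8.9 L/s = 0.0089 m³/s.
1600 L/s = 1.6 m³/s.
After complete mixing, C₀ = (0.0089·24 + 1.6·1.9) / 1.609 = 2.022 mg/L.
Travel time t = 3.4e+04 m / 0.36 m/s = 9.444e+04 s = 1.093 d.
C = 2.022·exp(−0.43·1.093) = 2.022·0.625 = 1.264 mg/L.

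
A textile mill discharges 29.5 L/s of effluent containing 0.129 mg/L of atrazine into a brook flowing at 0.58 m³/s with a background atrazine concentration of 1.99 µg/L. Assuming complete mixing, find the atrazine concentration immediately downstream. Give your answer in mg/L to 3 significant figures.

0.00814 mg/L

29.5 L/s = 0.0295 m³/s.
1.99 µg/L = 0.00199 mg/L.
Conservation of mass across the mixing zone: C = (0.0295·0.129 + 0.58·0.00199) / (0.0295 + 0.58) = 0.00496/0.6095 = 0.008137 mg/L.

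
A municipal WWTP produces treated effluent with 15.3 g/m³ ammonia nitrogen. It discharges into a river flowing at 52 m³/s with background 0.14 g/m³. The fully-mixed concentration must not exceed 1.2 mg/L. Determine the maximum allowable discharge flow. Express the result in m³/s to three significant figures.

Mass balance at complete mixing: C_std·(Q_w + Q_r) = Q_w·C_e + Q_r·C_b.
Rearranging, Q_w = Q_r·(C_std − C_b)/(C_e − C_std) = 52·(1.2 − 0.14) / (15.3 − 1.2) = 3.909 m³/s.

3.91 m³/s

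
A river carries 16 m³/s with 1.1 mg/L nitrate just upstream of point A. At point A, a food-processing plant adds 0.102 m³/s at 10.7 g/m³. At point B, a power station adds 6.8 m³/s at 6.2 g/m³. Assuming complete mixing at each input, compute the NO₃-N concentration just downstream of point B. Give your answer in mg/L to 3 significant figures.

2.66 mg/L

After input A: C = (16·1.1 + 0.102·10.7) / 16.1 = 1.161 mg/L.
After input B: C = (16.1·1.161 + 6.8·6.2) / 22.9 = 2.657 mg/L.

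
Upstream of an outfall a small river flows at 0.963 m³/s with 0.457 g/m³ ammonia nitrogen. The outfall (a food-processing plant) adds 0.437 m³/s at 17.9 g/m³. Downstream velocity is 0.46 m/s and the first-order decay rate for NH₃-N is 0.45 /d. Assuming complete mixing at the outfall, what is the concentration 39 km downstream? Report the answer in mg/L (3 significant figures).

3.79 mg/L

After complete mixing, C₀ = (0.437·17.9 + 0.963·0.457) / 1.4 = 5.902 mg/L.
Travel time t = 3.9e+04 m / 0.46 m/s = 8.478e+04 s = 0.9813 d.
C = 5.902·exp(−0.45·0.9813) = 5.902·0.643 = 3.795 mg/L.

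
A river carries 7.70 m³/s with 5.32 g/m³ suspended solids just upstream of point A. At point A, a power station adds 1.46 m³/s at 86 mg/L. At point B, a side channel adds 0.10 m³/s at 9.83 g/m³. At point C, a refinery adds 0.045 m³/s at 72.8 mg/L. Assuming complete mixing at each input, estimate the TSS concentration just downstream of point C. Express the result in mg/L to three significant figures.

18.4 mg/L

After input A: C = (7.7·5.32 + 1.46·86) / 9.16 = 18.18 mg/L.
After input B: C = (9.16·18.18 + 0.1·9.83) / 9.26 = 18.09 mg/L.
After input C: C = (9.26·18.09 + 0.045·72.8) / 9.305 = 18.35 mg/L.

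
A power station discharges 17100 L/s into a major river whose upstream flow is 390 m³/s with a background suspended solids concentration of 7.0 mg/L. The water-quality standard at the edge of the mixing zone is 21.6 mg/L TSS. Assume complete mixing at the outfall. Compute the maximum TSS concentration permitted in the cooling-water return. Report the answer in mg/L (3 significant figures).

17100 L/s = 17.1 m³/s.
Mass balance: 21.6·407.1 = 17.1·Cₑ + 390·7.
Cₑ = (8793 − 2730) / 17.1 = 354.6 mg/L.

355 mg/L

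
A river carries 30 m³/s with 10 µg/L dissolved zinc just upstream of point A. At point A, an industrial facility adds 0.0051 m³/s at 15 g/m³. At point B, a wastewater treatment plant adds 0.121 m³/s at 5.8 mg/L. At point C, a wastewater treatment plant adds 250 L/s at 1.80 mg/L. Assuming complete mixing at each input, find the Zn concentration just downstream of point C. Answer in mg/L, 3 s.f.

0.0503 mg/L

10 µg/L = 0.01 mg/L.
After input A: C = (30·0.01 + 0.0051·15) / 30.01 = 0.01255 mg/L.
After input B: C = (30.01·0.01255 + 0.121·5.8) / 30.13 = 0.03579 mg/L.
250 L/s = 0.25 m³/s.
After input C: C = (30.13·0.03579 + 0.25·1.8) / 30.38 = 0.05031 mg/L.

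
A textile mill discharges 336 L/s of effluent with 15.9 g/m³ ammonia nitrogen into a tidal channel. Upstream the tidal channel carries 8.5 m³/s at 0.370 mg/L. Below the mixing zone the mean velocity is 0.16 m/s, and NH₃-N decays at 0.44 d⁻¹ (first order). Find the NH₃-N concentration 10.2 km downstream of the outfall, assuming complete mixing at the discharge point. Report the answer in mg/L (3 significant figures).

0.694 mg/L

336 L/s = 0.336 m³/s.
After complete mixing, C₀ = (0.336·15.9 + 8.5·0.37) / 8.836 = 0.9605 mg/L.
Travel time t = 1.02e+04 m / 0.16 m/s = 6.375e+04 s = 0.7378 d.
C = 0.9605·exp(−0.44·0.7378) = 0.9605·0.7228 = 0.6943 mg/L.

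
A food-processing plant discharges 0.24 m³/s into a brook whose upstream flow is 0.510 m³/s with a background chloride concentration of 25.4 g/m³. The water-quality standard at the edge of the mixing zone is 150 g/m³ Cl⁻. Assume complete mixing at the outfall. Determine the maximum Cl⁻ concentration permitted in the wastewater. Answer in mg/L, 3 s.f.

Mass balance: 150·0.75 = 0.24·Cₑ + 0.51·25.4.
Cₑ = (112.5 − 12.95) / 0.24 = 414.8 mg/L.

415 mg/L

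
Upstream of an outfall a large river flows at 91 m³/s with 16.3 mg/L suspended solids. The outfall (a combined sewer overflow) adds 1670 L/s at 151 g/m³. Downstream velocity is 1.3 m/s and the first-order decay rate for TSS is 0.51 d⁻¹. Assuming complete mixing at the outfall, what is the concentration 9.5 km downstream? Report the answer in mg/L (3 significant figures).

17.9 mg/L

1670 L/s = 1.67 m³/s.
After complete mixing, C₀ = (1.67·151 + 91·16.3) / 92.67 = 18.73 mg/L.
Travel time t = 9500 m / 1.3 m/s = 7308 s = 0.08458 d.
C = 18.73·exp(−0.51·0.08458) = 18.73·0.9578 = 17.94 mg/L.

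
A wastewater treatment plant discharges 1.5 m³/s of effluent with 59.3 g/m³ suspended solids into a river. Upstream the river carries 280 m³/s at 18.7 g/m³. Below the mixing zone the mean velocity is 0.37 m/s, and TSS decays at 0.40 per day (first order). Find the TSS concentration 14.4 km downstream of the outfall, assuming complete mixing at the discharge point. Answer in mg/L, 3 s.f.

After complete mixing, C₀ = (1.5·59.3 + 280·18.7) / 281.5 = 18.92 mg/L.
Travel time t = 1.44e+04 m / 0.37 m/s = 3.892e+04 s = 0.4505 d.
C = 18.92·exp(−0.40·0.4505) = 18.92·0.8351 = 15.8 mg/L.

15.8 mg/L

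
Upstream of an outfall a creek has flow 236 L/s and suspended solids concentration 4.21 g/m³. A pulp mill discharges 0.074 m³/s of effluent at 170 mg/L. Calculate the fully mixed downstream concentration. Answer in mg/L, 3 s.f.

43.8 mg/L

236 L/s = 0.236 m³/s.
Conservation of mass across the mixing zone: C = (0.074·170 + 0.236·4.21) / (0.074 + 0.236) = 13.57/0.31 = 43.79 mg/L.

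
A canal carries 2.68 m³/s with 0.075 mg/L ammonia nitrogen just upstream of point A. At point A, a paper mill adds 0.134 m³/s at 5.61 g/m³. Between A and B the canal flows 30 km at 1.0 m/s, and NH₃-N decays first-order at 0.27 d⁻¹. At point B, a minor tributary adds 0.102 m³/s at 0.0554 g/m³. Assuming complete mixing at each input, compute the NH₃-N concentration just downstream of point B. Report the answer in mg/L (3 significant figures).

0.299 mg/L

After input A: C = (2.68·0.075 + 0.134·5.61) / 2.814 = 0.3386 mg/L.
Over the 30 km reach to input B (t = 3e+04 s = 0.3472 d), decay gives C = 0.3386·exp(−0.27·0.3472) = 0.3083 mg/L.
After input B: C = (2.814·0.3083 + 0.102·0.0554) / 2.916 = 0.2994 mg/L.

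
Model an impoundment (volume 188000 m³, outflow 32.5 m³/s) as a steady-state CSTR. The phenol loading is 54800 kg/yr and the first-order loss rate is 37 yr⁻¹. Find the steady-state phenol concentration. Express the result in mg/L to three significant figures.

Outflow Q = 32.5 m³/s × 3.156e+07 s/yr = 1.026e+09 m³/yr.
Steady-state CSTR mass balance: W = Q·C + k·V·C, so C = W/(Q + kV).
Q + kV = 1.026e+09 + 37·188000 = 1.033e+09 m³/yr.
C = 54800/1.033e+09 = 5.307e-05 kg/m³ = 0.05307 mg/L.

0.0531 mg/L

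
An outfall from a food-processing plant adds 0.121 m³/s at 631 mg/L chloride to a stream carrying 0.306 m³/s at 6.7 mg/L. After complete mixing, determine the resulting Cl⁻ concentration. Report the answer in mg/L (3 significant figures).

184 mg/L

Flow-weighted mixing gives C = (0.121·631 + 0.306·6.7) / (0.121 + 0.306) = 78.4/0.427 = 183.6 mg/L.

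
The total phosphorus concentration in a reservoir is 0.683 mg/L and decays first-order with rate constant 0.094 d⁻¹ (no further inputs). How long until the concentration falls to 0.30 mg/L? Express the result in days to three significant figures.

t = ln(C₀/C)/k = ln(0.683/0.30)/0.094 = 0.8227/0.094 = 8.752 d.

8.75 d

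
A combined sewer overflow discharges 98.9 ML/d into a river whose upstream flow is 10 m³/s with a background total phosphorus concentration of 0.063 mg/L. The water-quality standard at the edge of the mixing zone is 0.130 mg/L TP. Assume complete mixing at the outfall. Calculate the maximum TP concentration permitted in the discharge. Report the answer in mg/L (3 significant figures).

98.9 ML/d = 1.145 m³/s.
Mass balance: 0.13·11.14 = 1.145·Cₑ + 10·0.063.
Cₑ = (1.449 − 0.63) / 1.145 = 0.7153 mg/L.

0.715 mg/L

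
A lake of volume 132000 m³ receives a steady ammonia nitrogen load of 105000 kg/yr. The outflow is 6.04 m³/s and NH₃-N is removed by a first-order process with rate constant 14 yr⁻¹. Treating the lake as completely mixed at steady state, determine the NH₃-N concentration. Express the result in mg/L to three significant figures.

0.546 mg/L

Outflow Q = 6.04 m³/s × 3.156e+07 s/yr = 1.906e+08 m³/yr.
Steady-state CSTR mass balance: W = Q·C + k·V·C, so C = W/(Q + kV).
Q + kV = 1.906e+08 + 14·132000 = 1.925e+08 m³/yr.
C = 105000/1.925e+08 = 0.0005456 kg/m³ = 0.5456 mg/L.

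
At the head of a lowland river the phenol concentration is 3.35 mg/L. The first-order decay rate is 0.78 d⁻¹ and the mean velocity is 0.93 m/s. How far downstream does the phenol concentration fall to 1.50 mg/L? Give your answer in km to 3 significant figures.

From C = C₀·e^(−kt), t = ln(C₀/C)/k = ln(3.35/1.50)/0.78 = 0.8035/0.78 = 1.03 d.
Distance = v·t = 0.93 m/s × 8.9e+04 s = 8.277e+04 m = 82.77 km.

82.8 km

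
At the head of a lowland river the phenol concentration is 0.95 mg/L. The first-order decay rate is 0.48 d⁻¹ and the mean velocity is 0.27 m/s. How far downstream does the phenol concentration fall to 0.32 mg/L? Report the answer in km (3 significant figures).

52.9 km

From C = C₀·e^(−kt), t = ln(C₀/C)/k = ln(0.95/0.32)/0.48 = 1.088/0.48 = 2.267 d.
Distance = v·t = 0.27 m/s × 1.959e+05 s = 5.288e+04 m = 52.88 km.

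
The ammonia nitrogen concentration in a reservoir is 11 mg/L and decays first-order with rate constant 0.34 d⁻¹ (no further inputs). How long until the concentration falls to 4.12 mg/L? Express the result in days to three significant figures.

2.89 d

t = ln(C₀/C)/k = ln(11/4.12)/0.34 = 0.982/0.34 = 2.888 d.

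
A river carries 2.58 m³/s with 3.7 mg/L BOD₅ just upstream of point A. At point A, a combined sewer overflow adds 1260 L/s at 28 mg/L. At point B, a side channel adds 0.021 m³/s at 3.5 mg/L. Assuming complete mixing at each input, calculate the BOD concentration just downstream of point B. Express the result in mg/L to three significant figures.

11.6 mg/L

1260 L/s = 1.26 m³/s.
After input A: C = (2.58·3.7 + 1.26·28) / 3.84 = 11.67 mg/L.
After input B: C = (3.84·11.67 + 0.021·3.5) / 3.861 = 11.63 mg/L.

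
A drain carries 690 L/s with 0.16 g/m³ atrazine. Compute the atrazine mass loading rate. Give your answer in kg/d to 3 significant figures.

9.54 kg/d

690 L/s = 0.69 m³/s.
Mass flux = Q·C = 0.69 m³/s × 0.16 g/m³ = 0.1104 g/s.
= 0.1104 g/s × 86.4 = 9.539 kg/d.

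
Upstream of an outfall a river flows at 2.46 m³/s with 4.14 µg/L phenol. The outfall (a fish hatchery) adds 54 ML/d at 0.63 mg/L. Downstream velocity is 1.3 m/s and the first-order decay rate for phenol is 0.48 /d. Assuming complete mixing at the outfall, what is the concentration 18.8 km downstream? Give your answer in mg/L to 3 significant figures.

54 ML/d = 0.625 m³/s.
4.14 µg/L = 0.00414 mg/L.
After complete mixing, C₀ = (0.625·0.63 + 2.46·0.00414) / 3.085 = 0.1309 mg/L.
Travel time t = 1.88e+04 m / 1.3 m/s = 1.446e+04 s = 0.1674 d.
C = 0.1309·exp(−0.48·0.1674) = 0.1309·0.9228 = 0.1208 mg/L.

0.121 mg/L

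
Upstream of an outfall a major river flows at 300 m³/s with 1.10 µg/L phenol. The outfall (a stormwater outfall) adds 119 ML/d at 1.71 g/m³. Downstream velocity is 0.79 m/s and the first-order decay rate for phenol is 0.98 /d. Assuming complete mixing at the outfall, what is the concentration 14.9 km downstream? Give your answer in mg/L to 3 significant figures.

0.00719 mg/L

119 ML/d = 1.377 m³/s.
1.10 µg/L = 0.0011 mg/L.
After complete mixing, C₀ = (1.377·1.71 + 300·0.0011) / 301.4 = 0.00891 mg/L.
Travel time t = 1.49e+04 m / 0.79 m/s = 1.886e+04 s = 0.2183 d.
C = 0.00891·exp(−0.98·0.2183) = 0.00891·0.8074 = 0.007194 mg/L.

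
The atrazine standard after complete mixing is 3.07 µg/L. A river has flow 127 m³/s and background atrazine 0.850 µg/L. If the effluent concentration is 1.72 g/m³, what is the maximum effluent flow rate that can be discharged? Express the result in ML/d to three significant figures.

0.850 µg/L = 0.00085 mg/L.
3.07 µg/L = 0.00307 mg/L.
Mass balance at complete mixing: C_std·(Q_w + Q_r) = Q_w·C_e + Q_r·C_b.
Rearranging, Q_w = Q_r·(C_std − C_b)/(C_e − C_std) = 127·(0.00307 − 0.00085) / (1.72 − 0.00307) = 0.1642 m³/s.
= 14.19 ML/d.

14.2 ML/d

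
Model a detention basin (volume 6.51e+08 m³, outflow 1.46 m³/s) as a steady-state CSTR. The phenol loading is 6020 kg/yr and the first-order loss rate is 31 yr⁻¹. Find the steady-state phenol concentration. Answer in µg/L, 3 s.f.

0.298 µg/L

Outflow Q = 1.46 m³/s × 3.156e+07 s/yr = 4.607e+07 m³/yr.
Steady-state CSTR mass balance: W = Q·C + k·V·C, so C = W/(Q + kV).
Q + kV = 4.607e+07 + 31·6.51e+08 = 2.023e+10 m³/yr.
C = 6020/2.023e+10 = 2.976e-07 kg/m³ = 0.0002976 mg/L = 0.2976 µg/L.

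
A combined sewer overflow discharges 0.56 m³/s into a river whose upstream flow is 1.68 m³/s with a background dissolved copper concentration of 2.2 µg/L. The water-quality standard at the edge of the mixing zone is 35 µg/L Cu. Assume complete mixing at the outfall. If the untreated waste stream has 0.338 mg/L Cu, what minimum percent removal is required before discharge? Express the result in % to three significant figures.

2.2 µg/L = 0.0022 mg/L.
35 µg/L = 0.035 mg/L.
Mass balance: 0.035·2.24 = 0.56·Cₑ + 1.68·0.0022.
Cₑ = (0.0784 − 0.003696) / 0.56 = 0.1334 mg/L.
Required removal = 1 − 0.1334/0.338 = 60.53 %.

60.5 %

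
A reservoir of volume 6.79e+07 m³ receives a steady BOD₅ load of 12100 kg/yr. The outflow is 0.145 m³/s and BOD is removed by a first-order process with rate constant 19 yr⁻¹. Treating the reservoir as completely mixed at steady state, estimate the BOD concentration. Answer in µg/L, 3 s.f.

Outflow Q = 0.145 m³/s × 3.156e+07 s/yr = 4.576e+06 m³/yr.
Steady-state CSTR mass balance: W = Q·C + k·V·C, so C = W/(Q + kV).
Q + kV = 4.576e+06 + 19·6.79e+07 = 1.295e+09 m³/yr.
C = 12100/1.295e+09 = 9.346e-06 kg/m³ = 0.009346 mg/L = 9.346 µg/L.

9.35 µg/L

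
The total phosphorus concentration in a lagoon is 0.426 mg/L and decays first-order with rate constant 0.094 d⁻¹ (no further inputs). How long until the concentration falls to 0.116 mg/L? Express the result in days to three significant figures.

13.8 d

t = ln(C₀/C)/k = ln(0.426/0.116)/0.094 = 1.301/0.094 = 13.84 d.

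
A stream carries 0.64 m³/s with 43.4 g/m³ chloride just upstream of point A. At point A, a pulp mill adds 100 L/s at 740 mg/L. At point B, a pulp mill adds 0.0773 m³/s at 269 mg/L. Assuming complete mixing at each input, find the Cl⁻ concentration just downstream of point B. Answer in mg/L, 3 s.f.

100 L/s = 0.1 m³/s.
After input A: C = (0.64·43.4 + 0.1·740) / 0.74 = 137.5 mg/L.
After input B: C = (0.74·137.5 + 0.0773·269) / 0.8173 = 150 mg/L.

150 mg/L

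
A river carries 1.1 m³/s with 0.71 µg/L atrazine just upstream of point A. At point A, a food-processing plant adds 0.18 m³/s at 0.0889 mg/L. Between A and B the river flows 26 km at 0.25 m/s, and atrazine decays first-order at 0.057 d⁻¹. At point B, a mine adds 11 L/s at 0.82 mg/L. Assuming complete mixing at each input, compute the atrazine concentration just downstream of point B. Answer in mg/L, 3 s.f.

0.0191 mg/L

0.71 µg/L = 0.00071 mg/L.
After input A: C = (1.1·0.00071 + 0.18·0.0889) / 1.28 = 0.01311 mg/L.
Over the 26 km reach to input B (t = 1.04e+05 s = 1.204 d), decay gives C = 0.01311·exp(−0.057·1.204) = 0.01224 mg/L.
11 L/s = 0.011 m³/s.
After input B: C = (1.28·0.01224 + 0.011·0.82) / 1.291 = 0.01912 mg/L.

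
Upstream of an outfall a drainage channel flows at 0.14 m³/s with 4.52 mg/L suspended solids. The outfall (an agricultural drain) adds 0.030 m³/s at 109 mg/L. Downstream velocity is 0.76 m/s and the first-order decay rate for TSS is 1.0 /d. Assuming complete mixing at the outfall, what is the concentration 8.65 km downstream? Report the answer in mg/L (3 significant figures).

After complete mixing, C₀ = (0.03·109 + 0.14·4.52) / 0.17 = 22.96 mg/L.
Travel time t = 8650 m / 0.76 m/s = 1.138e+04 s = 0.1317 d.
C = 22.96·exp(−1.0·0.1317) = 22.96·0.8766 = 20.12 mg/L.

20.1 mg/L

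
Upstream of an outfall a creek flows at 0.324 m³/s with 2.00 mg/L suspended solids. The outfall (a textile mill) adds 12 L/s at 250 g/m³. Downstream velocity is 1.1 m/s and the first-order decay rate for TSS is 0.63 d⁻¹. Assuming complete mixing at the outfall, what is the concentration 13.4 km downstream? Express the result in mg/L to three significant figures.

9.93 mg/L

12 L/s = 0.012 m³/s.
After complete mixing, C₀ = (0.012·250 + 0.324·2) / 0.336 = 10.86 mg/L.
Travel time t = 1.34e+04 m / 1.1 m/s = 1.218e+04 s = 0.141 d.
C = 10.86·exp(−0.63·0.141) = 10.86·0.915 = 9.934 mg/L.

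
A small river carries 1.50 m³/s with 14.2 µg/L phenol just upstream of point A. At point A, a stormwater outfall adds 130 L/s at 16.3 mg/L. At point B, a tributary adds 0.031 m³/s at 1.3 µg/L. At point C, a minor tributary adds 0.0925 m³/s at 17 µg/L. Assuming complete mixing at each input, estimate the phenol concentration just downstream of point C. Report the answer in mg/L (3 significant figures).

1.22 mg/L

14.2 µg/L = 0.0142 mg/L.
130 L/s = 0.13 m³/s.
After input A: C = (1.5·0.0142 + 0.13·16.3) / 1.63 = 1.313 mg/L.
1.3 µg/L = 0.0013 mg/L.
After input B: C = (1.63·1.313 + 0.031·0.0013) / 1.661 = 1.289 mg/L.
17 µg/L = 0.017 mg/L.
After input C: C = (1.661·1.289 + 0.0925·0.017) / 1.753 = 1.222 mg/L.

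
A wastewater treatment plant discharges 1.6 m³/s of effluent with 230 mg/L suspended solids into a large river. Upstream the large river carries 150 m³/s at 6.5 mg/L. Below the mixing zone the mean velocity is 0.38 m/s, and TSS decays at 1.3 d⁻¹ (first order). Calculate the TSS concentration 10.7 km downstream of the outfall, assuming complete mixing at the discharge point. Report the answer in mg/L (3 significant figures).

After complete mixing, C₀ = (1.6·230 + 150·6.5) / 151.6 = 8.859 mg/L.
Travel time t = 1.07e+04 m / 0.38 m/s = 2.816e+04 s = 0.3259 d.
C = 8.859·exp(−1.3·0.3259) = 8.859·0.6546 = 5.799 mg/L.

5.80 mg/L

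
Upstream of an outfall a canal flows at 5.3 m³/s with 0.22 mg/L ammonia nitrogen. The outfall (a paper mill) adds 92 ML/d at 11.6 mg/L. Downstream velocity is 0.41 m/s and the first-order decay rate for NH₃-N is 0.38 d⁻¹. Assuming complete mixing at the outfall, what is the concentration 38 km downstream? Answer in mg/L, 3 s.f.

92 ML/d = 1.065 m³/s.
After complete mixing, C₀ = (1.065·11.6 + 5.3·0.22) / 6.365 = 2.124 mg/L.
Travel time t = 3.8e+04 m / 0.41 m/s = 9.268e+04 s = 1.073 d.
C = 2.124·exp(−0.38·1.073) = 2.124·0.6652 = 1.413 mg/L.

1.41 mg/L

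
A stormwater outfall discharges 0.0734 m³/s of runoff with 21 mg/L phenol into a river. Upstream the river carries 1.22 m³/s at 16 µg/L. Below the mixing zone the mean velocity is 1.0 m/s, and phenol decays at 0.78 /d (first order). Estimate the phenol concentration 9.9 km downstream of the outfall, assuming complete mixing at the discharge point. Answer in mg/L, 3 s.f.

16 µg/L = 0.016 mg/L.
After complete mixing, C₀ = (0.0734·21 + 1.22·0.016) / 1.293 = 1.207 mg/L.
Travel time t = 9900 m / 1.0 m/s = 9900 s = 0.1146 d.
C = 1.207·exp(−0.78·0.1146) = 1.207·0.9145 = 1.104 mg/L.

1.10 mg/L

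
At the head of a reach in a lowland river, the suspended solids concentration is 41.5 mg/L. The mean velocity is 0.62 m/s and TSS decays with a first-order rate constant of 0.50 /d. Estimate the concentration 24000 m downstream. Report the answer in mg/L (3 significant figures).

Travel time t = 24000 m / 0.62 m/s = 2.4e+04/0.62 = 3.871e+04 s = 0.448 d.
First-order decay: C = 41.5·exp(−0.50·0.448) = 41.5·0.7993 = 33.17 mg/L.

33.2 mg/L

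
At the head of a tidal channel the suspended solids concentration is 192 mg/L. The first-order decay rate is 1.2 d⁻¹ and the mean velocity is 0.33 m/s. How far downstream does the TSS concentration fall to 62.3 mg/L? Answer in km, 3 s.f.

From C = C₀·e^(−kt), t = ln(C₀/C)/k = ln(192/62.3)/1.2 = 1.126/1.2 = 0.9379 d.
Distance = v·t = 0.33 m/s × 8.104e+04 s = 2.674e+04 m = 26.74 km.

26.7 km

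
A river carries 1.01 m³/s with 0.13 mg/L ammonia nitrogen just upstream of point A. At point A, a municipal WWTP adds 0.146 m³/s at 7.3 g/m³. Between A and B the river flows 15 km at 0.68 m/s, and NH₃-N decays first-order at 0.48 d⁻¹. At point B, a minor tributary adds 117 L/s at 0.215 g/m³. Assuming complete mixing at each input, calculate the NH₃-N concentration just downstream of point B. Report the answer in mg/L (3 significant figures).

0.852 mg/L

After input A: C = (1.01·0.13 + 0.146·7.3) / 1.156 = 1.036 mg/L.
Over the 15 km reach to input B (t = 2.206e+04 s = 0.2553 d), decay gives C = 1.036·exp(−0.48·0.2553) = 0.9161 mg/L.
117 L/s = 0.117 m³/s.
After input B: C = (1.156·0.9161 + 0.117·0.215) / 1.273 = 0.8517 mg/L.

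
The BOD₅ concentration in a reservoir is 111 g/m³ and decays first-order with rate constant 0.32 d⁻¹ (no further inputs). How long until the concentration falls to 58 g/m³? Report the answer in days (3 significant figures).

2.03 d

t = ln(C₀/C)/k = ln(111/58)/0.32 = 0.6491/0.32 = 2.028 d.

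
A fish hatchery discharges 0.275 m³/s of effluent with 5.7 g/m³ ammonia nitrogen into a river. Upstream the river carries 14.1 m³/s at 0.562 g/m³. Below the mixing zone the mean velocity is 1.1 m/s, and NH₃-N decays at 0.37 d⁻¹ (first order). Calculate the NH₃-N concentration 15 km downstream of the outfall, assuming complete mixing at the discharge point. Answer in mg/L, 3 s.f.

0.623 mg/L

After complete mixing, C₀ = (0.275·5.7 + 14.1·0.562) / 14.38 = 0.6603 mg/L.
Travel time t = 1.5e+04 m / 1.1 m/s = 1.364e+04 s = 0.1578 d.
C = 0.6603·exp(−0.37·0.1578) = 0.6603·0.9433 = 0.6228 mg/L.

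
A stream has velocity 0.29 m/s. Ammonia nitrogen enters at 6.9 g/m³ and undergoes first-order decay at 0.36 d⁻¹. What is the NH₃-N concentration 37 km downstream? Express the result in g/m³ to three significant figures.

4.05 g/m³

Travel time t = 37 km / 0.29 m/s = 3.7e+04/0.29 = 1.276e+05 s = 1.477 d.
First-order decay: C = 6.9·exp(−0.36·1.477) = 6.9·0.5877 = 4.055 g/m³.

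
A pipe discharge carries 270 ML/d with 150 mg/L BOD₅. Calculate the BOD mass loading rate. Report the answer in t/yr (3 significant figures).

14800 t/yr

270 ML/d = 3.125 m³/s.
Mass flux = Q·C = 3.125 m³/s × 150 g/m³ = 468.8 g/s.
= 468.8 g/s × 31.56 = 1.479e+04 t/yr.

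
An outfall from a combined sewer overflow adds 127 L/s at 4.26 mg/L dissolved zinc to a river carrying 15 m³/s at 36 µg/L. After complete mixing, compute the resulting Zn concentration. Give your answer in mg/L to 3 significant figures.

0.0715 mg/L

127 L/s = 0.127 m³/s.
36 µg/L = 0.036 mg/L.
Conservation of mass across the mixing zone: C = (0.127·4.26 + 15·0.036) / (0.127 + 15) = 1.081/15.13 = 0.07146 mg/L.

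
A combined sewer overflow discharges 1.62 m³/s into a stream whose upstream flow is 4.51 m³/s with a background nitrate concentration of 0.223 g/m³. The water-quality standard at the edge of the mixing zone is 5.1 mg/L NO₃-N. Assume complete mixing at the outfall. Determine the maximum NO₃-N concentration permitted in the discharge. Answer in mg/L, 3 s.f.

Mass balance: 5.1·6.13 = 1.62·Cₑ + 4.51·0.223.
Cₑ = (31.26 − 1.006) / 1.62 = 18.68 mg/L.

18.7 mg/L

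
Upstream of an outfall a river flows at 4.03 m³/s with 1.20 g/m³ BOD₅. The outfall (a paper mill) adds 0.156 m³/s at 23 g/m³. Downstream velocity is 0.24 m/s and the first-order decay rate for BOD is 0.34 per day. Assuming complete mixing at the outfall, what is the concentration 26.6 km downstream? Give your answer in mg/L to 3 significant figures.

1.30 mg/L

After complete mixing, C₀ = (0.156·23 + 4.03·1.2) / 4.186 = 2.012 mg/L.
Travel time t = 2.66e+04 m / 0.24 m/s = 1.108e+05 s = 1.283 d.
C = 2.012·exp(−0.34·1.283) = 2.012·0.6465 = 1.301 mg/L.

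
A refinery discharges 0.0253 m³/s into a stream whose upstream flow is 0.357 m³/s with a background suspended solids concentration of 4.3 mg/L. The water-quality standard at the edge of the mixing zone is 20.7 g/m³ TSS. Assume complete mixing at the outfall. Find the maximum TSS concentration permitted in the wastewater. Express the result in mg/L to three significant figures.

Mass balance: 20.7·0.3823 = 0.0253·Cₑ + 0.357·4.3.
Cₑ = (7.914 − 1.535) / 0.0253 = 252.1 mg/L.

252 mg/L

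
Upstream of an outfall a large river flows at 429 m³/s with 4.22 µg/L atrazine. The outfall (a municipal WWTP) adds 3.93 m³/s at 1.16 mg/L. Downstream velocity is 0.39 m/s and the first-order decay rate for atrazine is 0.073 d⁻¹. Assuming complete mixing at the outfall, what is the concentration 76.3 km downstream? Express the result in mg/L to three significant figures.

4.22 µg/L = 0.00422 mg/L.
After complete mixing, C₀ = (3.93·1.16 + 429·0.00422) / 432.9 = 0.01471 mg/L.
Travel time t = 7.63e+04 m / 0.39 m/s = 1.956e+05 s = 2.264 d.
C = 0.01471·exp(−0.073·2.264) = 0.01471·0.8476 = 0.01247 mg/L.

0.0125 mg/L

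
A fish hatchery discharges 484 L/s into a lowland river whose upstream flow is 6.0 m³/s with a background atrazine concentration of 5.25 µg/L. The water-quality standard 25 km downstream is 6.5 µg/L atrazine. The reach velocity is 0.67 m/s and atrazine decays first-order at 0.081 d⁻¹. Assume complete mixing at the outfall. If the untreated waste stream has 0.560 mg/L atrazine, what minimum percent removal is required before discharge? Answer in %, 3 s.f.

95.5 %

484 L/s = 0.484 m³/s.
5.25 µg/L = 0.00525 mg/L.
6.5 µg/L = 0.0065 mg/L.
Travel time to the compliance point: t = 2.5e+04/0.67 = 3.731e+04 s = 0.4319 d; decay factor exp(−0.081·0.4319) = 0.9656.
So the concentration just after mixing may be at most 0.0065/0.9656 = 0.006731 mg/L.
Mass balance: 0.006731·6.484 = 0.484·Cₑ + 6·0.00525.
Cₑ = (0.04365 − 0.0315) / 0.484 = 0.0251 mg/L.
Required removal = 1 − 0.0251/0.560 = 95.52 %.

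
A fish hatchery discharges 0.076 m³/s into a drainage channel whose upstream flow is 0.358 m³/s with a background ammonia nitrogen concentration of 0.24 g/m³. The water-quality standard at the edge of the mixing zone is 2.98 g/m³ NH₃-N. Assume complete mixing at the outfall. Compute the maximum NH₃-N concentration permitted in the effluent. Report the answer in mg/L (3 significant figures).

Mass balance: 2.98·0.434 = 0.076·Cₑ + 0.358·0.24.
Cₑ = (1.293 − 0.08592) / 0.076 = 15.89 mg/L.

15.9 mg/L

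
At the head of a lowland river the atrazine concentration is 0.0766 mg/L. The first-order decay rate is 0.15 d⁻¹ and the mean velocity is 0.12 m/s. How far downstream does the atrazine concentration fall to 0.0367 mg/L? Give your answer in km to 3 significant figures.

From C = C₀·e^(−kt), t = ln(C₀/C)/k = ln(0.0766/0.0367)/0.15 = 0.7358/0.15 = 4.905 d.
Distance = v·t = 0.12 m/s × 4.238e+05 s = 5.086e+04 m = 50.86 km.

50.9 km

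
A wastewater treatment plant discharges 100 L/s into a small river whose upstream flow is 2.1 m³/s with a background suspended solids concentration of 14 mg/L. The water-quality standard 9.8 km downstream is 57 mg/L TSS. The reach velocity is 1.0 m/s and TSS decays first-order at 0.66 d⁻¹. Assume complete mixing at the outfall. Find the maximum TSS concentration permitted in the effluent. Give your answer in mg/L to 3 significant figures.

100 L/s = 0.1 m³/s.
Travel time to the compliance point: t = 9800/1.0 = 9800 s = 0.1134 d; decay factor exp(−0.66·0.1134) = 0.9279.
So the concentration just after mixing may be at most 57/0.9279 = 61.43 mg/L.
Mass balance: 61.43·2.2 = 0.1·Cₑ + 2.1·14.
Cₑ = (135.1 − 29.4) / 0.1 = 1057 mg/L.

1060 mg/L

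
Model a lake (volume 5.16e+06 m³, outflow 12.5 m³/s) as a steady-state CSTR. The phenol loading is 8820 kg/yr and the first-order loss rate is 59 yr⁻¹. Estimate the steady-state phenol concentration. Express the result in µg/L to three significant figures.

Outflow Q = 12.5 m³/s × 3.156e+07 s/yr = 3.945e+08 m³/yr.
Steady-state CSTR mass balance: W = Q·C + k·V·C, so C = W/(Q + kV).
Q + kV = 3.945e+08 + 59·5.16e+06 = 6.989e+08 m³/yr.
C = 8820/6.989e+08 = 1.262e-05 kg/m³ = 0.01262 mg/L = 12.62 µg/L.

12.6 µg/L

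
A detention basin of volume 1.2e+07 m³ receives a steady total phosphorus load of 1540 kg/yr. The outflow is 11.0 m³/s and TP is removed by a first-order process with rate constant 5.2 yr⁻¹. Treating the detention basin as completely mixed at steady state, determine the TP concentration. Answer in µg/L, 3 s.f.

3.76 µg/L

Outflow Q = 11.0 m³/s × 3.156e+07 s/yr = 3.471e+08 m³/yr.
Steady-state CSTR mass balance: W = Q·C + k·V·C, so C = W/(Q + kV).
Q + kV = 3.471e+08 + 5.2·1.2e+07 = 4.095e+08 m³/yr.
C = 1540/4.095e+08 = 3.76e-06 kg/m³ = 0.00376 mg/L = 3.76 µg/L.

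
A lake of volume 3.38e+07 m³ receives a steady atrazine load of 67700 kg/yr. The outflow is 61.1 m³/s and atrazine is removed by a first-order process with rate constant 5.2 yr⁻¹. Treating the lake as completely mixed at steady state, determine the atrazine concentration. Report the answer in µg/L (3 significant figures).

Outflow Q = 61.1 m³/s × 3.156e+07 s/yr = 1.928e+09 m³/yr.
Steady-state CSTR mass balance: W = Q·C + k·V·C, so C = W/(Q + kV).
Q + kV = 1.928e+09 + 5.2·3.38e+07 = 2.104e+09 m³/yr.
C = 67700/2.104e+09 = 3.218e-05 kg/m³ = 0.03218 mg/L = 32.18 µg/L.

32.2 µg/L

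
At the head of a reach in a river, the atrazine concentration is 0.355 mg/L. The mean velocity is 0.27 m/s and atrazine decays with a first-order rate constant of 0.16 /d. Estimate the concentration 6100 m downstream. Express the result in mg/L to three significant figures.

Travel time t = 6100 m / 0.27 m/s = 6100/0.27 = 2.259e+04 s = 0.2615 d.
First-order decay: C = 0.355·exp(−0.16·0.2615) = 0.355·0.959 = 0.3405 mg/L.

0.340 mg/L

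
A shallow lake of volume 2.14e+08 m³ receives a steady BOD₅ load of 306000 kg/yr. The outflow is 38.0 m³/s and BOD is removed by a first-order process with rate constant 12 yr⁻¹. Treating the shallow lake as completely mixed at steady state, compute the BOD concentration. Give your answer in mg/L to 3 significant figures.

0.0812 mg/L

Outflow Q = 38.0 m³/s × 3.156e+07 s/yr = 1.199e+09 m³/yr.
Steady-state CSTR mass balance: W = Q·C + k·V·C, so C = W/(Q + kV).
Q + kV = 1.199e+09 + 12·2.14e+08 = 3.767e+09 m³/yr.
C = 306000/3.767e+09 = 8.123e-05 kg/m³ = 0.08123 mg/L.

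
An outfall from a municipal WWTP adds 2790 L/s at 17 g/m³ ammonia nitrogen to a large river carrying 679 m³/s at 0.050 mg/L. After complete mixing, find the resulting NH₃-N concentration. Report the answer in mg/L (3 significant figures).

0.119 mg/L

2790 L/s = 2.79 m³/s.
Conservation of mass across the mixing zone: C = (2.79·17 + 679·0.05) / (2.79 + 679) = 81.38/681.8 = 0.1194 mg/L.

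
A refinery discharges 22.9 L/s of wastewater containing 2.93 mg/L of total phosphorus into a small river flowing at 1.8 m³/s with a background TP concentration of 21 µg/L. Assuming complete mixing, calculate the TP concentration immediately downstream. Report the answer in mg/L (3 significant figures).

0.0575 mg/L

22.9 L/s = 0.0229 m³/s.
21 µg/L = 0.021 mg/L.
Conservation of mass across the mixing zone: C = (0.0229·2.93 + 1.8·0.021) / (0.0229 + 1.8) = 0.1049/1.823 = 0.05754 mg/L.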